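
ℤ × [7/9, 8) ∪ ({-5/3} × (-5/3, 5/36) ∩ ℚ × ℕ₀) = ({-5/3} × {0}) ∪ (ℤ × [7/9, 8))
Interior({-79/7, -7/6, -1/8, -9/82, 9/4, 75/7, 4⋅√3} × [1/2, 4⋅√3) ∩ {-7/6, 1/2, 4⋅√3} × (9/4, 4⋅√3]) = ∅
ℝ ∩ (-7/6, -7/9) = (-7/6, -7/9)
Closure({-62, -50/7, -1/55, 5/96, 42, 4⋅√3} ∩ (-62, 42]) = {-50/7, -1/55, 5/96, 42, 4⋅√3}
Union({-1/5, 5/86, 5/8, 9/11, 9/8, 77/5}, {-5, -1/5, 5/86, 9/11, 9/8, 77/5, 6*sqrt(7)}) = {-5, -1/5, 5/86, 5/8, 9/11, 9/8, 77/5, 6*sqrt(7)}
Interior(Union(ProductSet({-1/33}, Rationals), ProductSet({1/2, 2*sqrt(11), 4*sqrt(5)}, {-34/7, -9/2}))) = EmptySet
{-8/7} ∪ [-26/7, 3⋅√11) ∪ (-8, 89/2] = (-8, 89/2]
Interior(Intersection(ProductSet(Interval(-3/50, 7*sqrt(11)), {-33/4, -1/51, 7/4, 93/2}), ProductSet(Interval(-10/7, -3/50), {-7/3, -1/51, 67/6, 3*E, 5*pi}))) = EmptySet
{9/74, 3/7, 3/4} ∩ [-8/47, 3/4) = {9/74, 3/7}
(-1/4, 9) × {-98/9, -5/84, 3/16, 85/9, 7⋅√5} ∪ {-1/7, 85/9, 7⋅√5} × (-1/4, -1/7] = ({-1/7, 85/9, 7⋅√5} × (-1/4, -1/7]) ∪ ((-1/4, 9) × {-98/9, -5/84, 3/16, 85/9, 7⋅√5})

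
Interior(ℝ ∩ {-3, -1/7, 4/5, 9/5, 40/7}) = ∅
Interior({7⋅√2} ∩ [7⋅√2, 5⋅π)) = ∅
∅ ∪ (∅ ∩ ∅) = ∅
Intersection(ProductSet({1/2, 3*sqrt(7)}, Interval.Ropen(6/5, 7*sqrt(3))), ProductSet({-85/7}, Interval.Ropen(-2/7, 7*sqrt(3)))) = EmptySet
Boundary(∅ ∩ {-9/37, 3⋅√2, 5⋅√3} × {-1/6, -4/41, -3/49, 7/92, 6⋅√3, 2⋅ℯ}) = ∅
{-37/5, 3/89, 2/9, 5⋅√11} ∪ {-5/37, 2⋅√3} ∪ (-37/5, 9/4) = [-37/5, 9/4) ∪ {5⋅√11, 2⋅√3}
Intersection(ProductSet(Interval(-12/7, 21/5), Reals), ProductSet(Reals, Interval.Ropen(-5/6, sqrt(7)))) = ProductSet(Interval(-12/7, 21/5), Interval.Ropen(-5/6, sqrt(7)))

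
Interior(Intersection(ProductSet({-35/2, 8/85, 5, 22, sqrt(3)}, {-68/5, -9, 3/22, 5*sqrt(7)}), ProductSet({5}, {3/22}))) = EmptySet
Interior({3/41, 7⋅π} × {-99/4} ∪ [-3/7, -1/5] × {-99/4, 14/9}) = ∅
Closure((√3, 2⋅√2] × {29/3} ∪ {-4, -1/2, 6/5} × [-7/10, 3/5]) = ({-4, -1/2, 6/5} × [-7/10, 3/5]) ∪ ([√3, 2⋅√2] × {29/3})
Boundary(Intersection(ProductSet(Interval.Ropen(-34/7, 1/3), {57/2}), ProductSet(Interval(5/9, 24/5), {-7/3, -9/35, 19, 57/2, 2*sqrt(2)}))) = EmptySet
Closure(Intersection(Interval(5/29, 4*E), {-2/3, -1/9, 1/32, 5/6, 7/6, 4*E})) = {5/6, 7/6, 4*E}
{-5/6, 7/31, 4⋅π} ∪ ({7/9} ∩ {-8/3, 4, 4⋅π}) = {-5/6, 7/31, 4⋅π}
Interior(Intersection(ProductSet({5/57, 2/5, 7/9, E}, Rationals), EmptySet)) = EmptySet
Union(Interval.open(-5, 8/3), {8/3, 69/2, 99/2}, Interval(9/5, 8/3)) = Union({69/2, 99/2}, Interval.Lopen(-5, 8/3))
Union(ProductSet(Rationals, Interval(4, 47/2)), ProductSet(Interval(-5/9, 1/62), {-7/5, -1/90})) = Union(ProductSet(Interval(-5/9, 1/62), {-7/5, -1/90}), ProductSet(Rationals, Interval(4, 47/2)))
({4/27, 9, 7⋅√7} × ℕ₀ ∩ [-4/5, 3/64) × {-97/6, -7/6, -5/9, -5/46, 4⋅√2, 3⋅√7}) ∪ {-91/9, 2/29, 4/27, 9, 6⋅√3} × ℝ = {-91/9, 2/29, 4/27, 9, 6⋅√3} × ℝ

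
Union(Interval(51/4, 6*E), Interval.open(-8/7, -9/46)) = Union(Interval.open(-8/7, -9/46), Interval(51/4, 6*E))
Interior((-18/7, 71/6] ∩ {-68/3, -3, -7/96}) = ∅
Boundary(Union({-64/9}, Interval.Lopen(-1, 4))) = {-64/9, -1, 4}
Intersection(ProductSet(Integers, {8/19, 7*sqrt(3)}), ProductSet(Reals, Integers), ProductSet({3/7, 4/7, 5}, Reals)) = EmptySet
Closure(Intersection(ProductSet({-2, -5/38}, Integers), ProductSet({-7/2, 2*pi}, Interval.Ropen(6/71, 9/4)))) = EmptySet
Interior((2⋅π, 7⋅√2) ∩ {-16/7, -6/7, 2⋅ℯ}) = ∅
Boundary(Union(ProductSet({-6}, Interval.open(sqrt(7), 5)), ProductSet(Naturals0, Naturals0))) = Union(ProductSet({-6}, Interval(sqrt(7), 5)), ProductSet(Naturals0, Naturals0))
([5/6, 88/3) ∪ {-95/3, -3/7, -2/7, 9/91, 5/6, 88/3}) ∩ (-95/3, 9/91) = {-3/7, -2/7}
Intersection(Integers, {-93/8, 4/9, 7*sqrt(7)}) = EmptySet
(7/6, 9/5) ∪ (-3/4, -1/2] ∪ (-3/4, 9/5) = (-3/4, 9/5)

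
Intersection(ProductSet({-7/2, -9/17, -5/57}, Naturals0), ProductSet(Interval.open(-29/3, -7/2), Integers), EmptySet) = EmptySet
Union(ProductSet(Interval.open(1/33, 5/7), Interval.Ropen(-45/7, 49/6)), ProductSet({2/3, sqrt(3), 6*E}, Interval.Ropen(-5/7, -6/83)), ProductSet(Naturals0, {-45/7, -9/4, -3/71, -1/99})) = Union(ProductSet({2/3, sqrt(3), 6*E}, Interval.Ropen(-5/7, -6/83)), ProductSet(Interval.open(1/33, 5/7), Interval.Ropen(-45/7, 49/6)), ProductSet(Naturals0, {-45/7, -9/4, -3/71, -1/99}))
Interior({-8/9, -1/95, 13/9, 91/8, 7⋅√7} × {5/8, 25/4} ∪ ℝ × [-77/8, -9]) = ℝ × (-77/8, -9)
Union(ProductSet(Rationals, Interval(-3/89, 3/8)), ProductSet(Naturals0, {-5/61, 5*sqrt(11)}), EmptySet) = Union(ProductSet(Naturals0, {-5/61, 5*sqrt(11)}), ProductSet(Rationals, Interval(-3/89, 3/8)))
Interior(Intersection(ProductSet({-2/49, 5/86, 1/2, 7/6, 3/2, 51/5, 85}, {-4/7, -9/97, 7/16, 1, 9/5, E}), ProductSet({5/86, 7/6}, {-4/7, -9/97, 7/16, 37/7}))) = EmptySet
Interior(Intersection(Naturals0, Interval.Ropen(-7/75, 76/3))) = EmptySet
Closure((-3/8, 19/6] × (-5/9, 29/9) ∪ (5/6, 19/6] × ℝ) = ((5/6, 19/6] × ℝ) ∪ ({-3/8, 19/6} × [-5/9, 29/9]) ∪ ((-3/8, 19/6] × (-5/9, 29/9)) ∪ (([-3/8, 5/6] ∪ {19/6}) × {-5/9, 29/9}) ∪ ({5/6, 19/6} × ((-∞, -5/9] ∪ [29/9, ∞)))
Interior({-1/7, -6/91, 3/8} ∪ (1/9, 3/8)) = (1/9, 3/8)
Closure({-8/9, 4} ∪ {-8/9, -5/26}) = {-8/9, -5/26, 4}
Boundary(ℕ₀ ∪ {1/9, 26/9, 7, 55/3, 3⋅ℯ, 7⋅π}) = ℕ₀ ∪ {1/9, 26/9, 55/3, 3⋅ℯ, 7⋅π}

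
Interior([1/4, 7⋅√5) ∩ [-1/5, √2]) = (1/4, √2)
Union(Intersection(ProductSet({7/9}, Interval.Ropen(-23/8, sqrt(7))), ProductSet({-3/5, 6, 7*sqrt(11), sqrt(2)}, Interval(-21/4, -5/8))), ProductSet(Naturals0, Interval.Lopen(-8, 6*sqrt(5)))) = ProductSet(Naturals0, Interval.Lopen(-8, 6*sqrt(5)))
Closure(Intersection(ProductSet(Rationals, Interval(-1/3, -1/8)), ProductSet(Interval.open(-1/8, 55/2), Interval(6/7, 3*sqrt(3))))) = EmptySet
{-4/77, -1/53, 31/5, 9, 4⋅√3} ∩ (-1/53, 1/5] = ∅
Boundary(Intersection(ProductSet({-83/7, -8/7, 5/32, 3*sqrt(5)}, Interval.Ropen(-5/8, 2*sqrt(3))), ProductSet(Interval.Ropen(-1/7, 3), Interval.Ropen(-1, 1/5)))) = ProductSet({5/32}, Interval(-5/8, 1/5))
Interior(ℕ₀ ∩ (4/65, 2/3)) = ∅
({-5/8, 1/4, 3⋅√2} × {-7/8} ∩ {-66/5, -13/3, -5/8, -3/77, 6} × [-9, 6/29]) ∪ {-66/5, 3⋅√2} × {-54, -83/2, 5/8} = ({-5/8} × {-7/8}) ∪ ({-66/5, 3⋅√2} × {-54, -83/2, 5/8})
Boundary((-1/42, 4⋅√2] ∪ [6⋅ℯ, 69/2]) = {-1/42, 69/2, 4⋅√2, 6⋅ℯ}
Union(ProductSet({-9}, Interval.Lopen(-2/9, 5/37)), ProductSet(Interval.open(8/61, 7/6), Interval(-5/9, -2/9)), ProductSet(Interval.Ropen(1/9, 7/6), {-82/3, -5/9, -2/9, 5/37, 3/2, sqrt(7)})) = Union(ProductSet({-9}, Interval.Lopen(-2/9, 5/37)), ProductSet(Interval.Ropen(1/9, 7/6), {-82/3, -5/9, -2/9, 5/37, 3/2, sqrt(7)}), ProductSet(Interval.open(8/61, 7/6), Interval(-5/9, -2/9)))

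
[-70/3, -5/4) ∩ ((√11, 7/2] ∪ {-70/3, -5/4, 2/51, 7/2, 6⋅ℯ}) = {-70/3}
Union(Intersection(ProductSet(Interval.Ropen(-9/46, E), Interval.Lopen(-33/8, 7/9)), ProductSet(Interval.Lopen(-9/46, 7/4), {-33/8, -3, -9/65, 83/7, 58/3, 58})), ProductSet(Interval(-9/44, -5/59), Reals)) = Union(ProductSet(Interval(-9/44, -5/59), Reals), ProductSet(Interval.Lopen(-9/46, 7/4), {-3, -9/65}))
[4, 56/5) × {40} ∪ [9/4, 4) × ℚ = ([9/4, 4) × ℚ) ∪ ([4, 56/5) × {40})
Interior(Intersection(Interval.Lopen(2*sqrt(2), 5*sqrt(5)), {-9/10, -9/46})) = EmptySet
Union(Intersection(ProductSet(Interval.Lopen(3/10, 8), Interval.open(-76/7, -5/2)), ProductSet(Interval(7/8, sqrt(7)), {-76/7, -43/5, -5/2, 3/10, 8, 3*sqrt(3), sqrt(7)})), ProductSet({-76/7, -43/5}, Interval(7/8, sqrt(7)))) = Union(ProductSet({-76/7, -43/5}, Interval(7/8, sqrt(7))), ProductSet(Interval(7/8, sqrt(7)), {-43/5}))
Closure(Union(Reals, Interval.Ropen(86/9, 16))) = Interval(-oo, oo)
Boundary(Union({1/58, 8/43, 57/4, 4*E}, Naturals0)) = Union({1/58, 8/43, 57/4, 4*E}, Naturals0)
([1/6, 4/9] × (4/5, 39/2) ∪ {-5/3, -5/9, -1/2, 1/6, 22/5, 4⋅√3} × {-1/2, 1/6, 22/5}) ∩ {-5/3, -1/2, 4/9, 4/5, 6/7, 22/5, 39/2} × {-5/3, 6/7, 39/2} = {4/9} × {6/7}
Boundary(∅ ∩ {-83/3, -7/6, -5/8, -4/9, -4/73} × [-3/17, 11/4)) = ∅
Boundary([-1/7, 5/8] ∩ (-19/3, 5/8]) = {-1/7, 5/8}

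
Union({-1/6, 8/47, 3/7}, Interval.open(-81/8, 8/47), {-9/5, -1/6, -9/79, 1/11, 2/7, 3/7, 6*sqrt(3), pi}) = Union({2/7, 3/7, 6*sqrt(3), pi}, Interval.Lopen(-81/8, 8/47))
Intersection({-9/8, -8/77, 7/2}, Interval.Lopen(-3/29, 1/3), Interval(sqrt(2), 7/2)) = EmptySet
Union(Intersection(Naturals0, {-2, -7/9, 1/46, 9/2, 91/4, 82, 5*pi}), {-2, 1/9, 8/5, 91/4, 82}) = {-2, 1/9, 8/5, 91/4, 82}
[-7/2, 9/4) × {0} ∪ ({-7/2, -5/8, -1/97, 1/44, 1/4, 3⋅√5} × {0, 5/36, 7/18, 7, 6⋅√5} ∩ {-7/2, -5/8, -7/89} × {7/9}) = [-7/2, 9/4) × {0}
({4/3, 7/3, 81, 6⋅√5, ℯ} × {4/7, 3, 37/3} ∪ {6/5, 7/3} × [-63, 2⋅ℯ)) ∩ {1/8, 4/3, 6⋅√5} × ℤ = {4/3, 6⋅√5} × {3}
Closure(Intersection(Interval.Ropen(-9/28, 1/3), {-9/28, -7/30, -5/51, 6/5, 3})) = {-9/28, -7/30, -5/51}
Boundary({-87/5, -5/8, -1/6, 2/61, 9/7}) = {-87/5, -5/8, -1/6, 2/61, 9/7}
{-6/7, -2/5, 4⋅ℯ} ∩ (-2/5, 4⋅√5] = ∅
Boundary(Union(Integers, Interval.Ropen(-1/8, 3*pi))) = Union(Complement(Integers, Interval.open(-1/8, 3*pi)), {-1/8, 3*pi})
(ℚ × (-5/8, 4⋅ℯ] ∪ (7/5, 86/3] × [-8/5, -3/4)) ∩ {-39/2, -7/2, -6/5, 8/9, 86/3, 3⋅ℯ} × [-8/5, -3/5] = ({86/3, 3⋅ℯ} × [-8/5, -3/4)) ∪ ({-39/2, -7/2, -6/5, 8/9, 86/3} × (-5/8, -3/5])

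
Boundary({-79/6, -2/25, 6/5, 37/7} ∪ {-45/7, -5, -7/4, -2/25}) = {-79/6, -45/7, -5, -7/4, -2/25, 6/5, 37/7}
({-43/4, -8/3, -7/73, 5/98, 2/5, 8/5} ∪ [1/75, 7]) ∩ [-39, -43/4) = ∅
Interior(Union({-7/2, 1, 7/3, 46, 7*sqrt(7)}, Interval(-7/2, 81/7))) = Interval.open(-7/2, 81/7)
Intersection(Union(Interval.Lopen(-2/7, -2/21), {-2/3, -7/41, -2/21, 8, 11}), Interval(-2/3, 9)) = Union({-2/3, 8}, Interval.Lopen(-2/7, -2/21))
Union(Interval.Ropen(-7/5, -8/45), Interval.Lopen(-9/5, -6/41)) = Interval.Lopen(-9/5, -6/41)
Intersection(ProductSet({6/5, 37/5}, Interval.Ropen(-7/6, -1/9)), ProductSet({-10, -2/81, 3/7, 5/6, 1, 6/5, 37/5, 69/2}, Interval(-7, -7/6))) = ProductSet({6/5, 37/5}, {-7/6})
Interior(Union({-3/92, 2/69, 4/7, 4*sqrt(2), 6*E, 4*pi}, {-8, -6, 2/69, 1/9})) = EmptySet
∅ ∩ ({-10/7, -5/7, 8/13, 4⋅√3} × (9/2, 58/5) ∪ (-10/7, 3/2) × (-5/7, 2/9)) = ∅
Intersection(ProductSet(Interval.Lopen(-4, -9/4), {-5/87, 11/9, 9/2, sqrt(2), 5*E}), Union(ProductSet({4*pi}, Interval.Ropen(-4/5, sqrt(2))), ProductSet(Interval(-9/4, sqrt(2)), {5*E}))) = ProductSet({-9/4}, {5*E})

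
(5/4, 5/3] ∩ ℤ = ∅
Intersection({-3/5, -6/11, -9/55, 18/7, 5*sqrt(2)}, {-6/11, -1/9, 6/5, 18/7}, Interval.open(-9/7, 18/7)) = {-6/11}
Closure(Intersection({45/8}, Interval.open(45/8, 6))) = EmptySet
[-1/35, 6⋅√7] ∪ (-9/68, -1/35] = (-9/68, 6⋅√7]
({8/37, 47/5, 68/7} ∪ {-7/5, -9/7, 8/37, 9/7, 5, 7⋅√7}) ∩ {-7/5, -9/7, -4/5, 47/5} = {-7/5, -9/7, 47/5}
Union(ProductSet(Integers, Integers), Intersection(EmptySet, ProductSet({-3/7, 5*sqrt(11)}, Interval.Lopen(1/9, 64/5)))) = ProductSet(Integers, Integers)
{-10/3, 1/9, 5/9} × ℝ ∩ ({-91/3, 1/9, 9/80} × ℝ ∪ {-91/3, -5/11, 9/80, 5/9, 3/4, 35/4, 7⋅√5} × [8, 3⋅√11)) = ({1/9} × ℝ) ∪ ({5/9} × [8, 3⋅√11))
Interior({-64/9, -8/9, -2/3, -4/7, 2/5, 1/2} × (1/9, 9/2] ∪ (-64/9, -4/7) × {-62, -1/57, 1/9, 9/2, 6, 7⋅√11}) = ∅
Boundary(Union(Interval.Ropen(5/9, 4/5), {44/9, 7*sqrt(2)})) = {5/9, 4/5, 44/9, 7*sqrt(2)}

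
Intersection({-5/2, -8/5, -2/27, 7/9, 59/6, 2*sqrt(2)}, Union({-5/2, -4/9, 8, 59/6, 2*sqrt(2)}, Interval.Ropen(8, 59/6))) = {-5/2, 59/6, 2*sqrt(2)}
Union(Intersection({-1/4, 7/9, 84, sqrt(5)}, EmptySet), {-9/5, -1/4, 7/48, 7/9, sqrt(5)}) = {-9/5, -1/4, 7/48, 7/9, sqrt(5)}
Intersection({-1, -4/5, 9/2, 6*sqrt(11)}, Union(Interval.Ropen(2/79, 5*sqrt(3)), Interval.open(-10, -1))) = {9/2}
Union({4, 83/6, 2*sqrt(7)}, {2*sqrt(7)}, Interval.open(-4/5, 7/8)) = Union({4, 83/6, 2*sqrt(7)}, Interval.open(-4/5, 7/8))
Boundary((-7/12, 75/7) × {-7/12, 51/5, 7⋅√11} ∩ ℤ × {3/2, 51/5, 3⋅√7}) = {0, 1, …, 10} × {51/5}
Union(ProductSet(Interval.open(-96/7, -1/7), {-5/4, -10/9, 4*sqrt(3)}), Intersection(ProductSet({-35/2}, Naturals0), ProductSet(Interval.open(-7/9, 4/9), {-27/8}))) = ProductSet(Interval.open(-96/7, -1/7), {-5/4, -10/9, 4*sqrt(3)})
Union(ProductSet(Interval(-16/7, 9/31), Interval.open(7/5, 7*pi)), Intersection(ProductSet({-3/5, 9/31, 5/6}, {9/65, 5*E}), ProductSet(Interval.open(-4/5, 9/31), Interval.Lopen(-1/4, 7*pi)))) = Union(ProductSet({-3/5}, {9/65, 5*E}), ProductSet(Interval(-16/7, 9/31), Interval.open(7/5, 7*pi)))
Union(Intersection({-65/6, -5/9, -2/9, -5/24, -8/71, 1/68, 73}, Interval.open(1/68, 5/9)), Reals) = Reals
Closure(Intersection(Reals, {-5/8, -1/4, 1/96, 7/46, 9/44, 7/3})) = {-5/8, -1/4, 1/96, 7/46, 9/44, 7/3}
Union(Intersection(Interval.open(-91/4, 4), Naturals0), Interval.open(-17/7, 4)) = Union(Interval.open(-17/7, 4), Range(0, 4, 1))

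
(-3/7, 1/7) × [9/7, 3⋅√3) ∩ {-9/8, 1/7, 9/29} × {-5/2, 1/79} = ∅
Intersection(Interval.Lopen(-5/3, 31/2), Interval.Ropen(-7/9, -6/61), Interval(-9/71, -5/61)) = Interval.Ropen(-9/71, -6/61)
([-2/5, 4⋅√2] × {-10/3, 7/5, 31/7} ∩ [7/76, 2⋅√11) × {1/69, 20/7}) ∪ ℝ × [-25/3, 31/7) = ℝ × [-25/3, 31/7)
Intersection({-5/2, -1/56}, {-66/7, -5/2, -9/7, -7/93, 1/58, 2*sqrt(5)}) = {-5/2}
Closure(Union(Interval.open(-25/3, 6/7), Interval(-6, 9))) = Interval(-25/3, 9)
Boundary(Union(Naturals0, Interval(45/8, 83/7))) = Union(Complement(Naturals0, Interval.open(45/8, 83/7)), {45/8, 83/7})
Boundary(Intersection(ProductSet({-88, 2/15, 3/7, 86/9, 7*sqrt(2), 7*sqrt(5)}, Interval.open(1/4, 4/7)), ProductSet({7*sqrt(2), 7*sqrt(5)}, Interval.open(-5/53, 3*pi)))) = ProductSet({7*sqrt(2), 7*sqrt(5)}, Interval(1/4, 4/7))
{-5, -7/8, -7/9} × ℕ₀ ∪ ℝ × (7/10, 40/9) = ({-5, -7/8, -7/9} × ℕ₀) ∪ (ℝ × (7/10, 40/9))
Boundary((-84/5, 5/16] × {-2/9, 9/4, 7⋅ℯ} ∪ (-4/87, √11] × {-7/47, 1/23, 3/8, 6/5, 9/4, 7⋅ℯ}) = ([-84/5, 5/16] × {-2/9, 9/4, 7⋅ℯ}) ∪ ([-4/87, √11] × {-7/47, 1/23, 3/8, 6/5, 9/4, 7⋅ℯ})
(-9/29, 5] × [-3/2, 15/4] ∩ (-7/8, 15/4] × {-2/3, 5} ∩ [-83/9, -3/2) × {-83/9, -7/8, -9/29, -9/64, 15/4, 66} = ∅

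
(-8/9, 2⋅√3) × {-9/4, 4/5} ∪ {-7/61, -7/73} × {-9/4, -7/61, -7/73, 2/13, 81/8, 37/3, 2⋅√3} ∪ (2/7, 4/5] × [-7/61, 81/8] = ((2/7, 4/5] × [-7/61, 81/8]) ∪ ((-8/9, 2⋅√3) × {-9/4, 4/5}) ∪ ({-7/61, -7/73} × {-9/4, -7/61, -7/73, 2/13, 81/8, 37/3, 2⋅√3})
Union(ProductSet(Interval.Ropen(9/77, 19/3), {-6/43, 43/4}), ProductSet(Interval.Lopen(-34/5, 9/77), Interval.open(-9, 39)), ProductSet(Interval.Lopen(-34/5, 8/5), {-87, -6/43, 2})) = Union(ProductSet(Interval.Lopen(-34/5, 9/77), Interval.open(-9, 39)), ProductSet(Interval.Lopen(-34/5, 8/5), {-87, -6/43, 2}), ProductSet(Interval.Ropen(9/77, 19/3), {-6/43, 43/4}))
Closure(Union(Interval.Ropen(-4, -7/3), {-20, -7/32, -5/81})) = Union({-20, -7/32, -5/81}, Interval(-4, -7/3))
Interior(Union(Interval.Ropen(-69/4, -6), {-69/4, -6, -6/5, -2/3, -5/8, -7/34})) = Interval.open(-69/4, -6)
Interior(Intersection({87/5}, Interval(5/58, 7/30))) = EmptySet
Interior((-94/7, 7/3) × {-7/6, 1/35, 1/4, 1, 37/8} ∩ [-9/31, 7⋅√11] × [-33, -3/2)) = ∅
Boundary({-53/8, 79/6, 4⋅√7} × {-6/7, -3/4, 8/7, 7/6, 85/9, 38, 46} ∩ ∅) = ∅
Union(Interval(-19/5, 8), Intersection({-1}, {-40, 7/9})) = Interval(-19/5, 8)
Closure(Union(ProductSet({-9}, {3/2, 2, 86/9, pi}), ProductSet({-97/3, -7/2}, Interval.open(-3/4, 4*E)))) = Union(ProductSet({-9}, {3/2, 2, 86/9, pi}), ProductSet({-97/3, -7/2}, Interval(-3/4, 4*E)))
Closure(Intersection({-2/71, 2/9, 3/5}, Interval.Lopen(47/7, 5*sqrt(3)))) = EmptySet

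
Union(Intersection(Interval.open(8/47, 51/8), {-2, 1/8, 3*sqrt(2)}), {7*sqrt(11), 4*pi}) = {7*sqrt(11), 3*sqrt(2), 4*pi}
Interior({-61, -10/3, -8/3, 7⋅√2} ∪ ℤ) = ∅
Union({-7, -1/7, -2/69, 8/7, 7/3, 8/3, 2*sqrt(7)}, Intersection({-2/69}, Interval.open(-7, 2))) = {-7, -1/7, -2/69, 8/7, 7/3, 8/3, 2*sqrt(7)}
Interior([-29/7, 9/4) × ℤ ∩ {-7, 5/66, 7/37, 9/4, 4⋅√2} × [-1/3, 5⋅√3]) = ∅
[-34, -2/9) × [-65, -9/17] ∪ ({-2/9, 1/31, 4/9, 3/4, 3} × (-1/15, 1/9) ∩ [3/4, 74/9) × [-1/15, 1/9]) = ({3/4, 3} × (-1/15, 1/9)) ∪ ([-34, -2/9) × [-65, -9/17])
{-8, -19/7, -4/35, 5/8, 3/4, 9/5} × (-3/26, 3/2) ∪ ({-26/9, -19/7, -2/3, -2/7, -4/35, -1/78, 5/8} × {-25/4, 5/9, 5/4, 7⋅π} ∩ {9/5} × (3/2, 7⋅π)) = {-8, -19/7, -4/35, 5/8, 3/4, 9/5} × (-3/26, 3/2)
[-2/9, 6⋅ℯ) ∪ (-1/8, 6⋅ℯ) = [-2/9, 6⋅ℯ)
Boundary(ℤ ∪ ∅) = ℤ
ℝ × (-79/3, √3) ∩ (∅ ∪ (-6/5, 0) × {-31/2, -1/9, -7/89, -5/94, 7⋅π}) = (-6/5, 0) × {-31/2, -1/9, -7/89, -5/94}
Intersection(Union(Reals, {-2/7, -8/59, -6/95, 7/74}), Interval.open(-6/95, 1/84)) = Interval.open(-6/95, 1/84)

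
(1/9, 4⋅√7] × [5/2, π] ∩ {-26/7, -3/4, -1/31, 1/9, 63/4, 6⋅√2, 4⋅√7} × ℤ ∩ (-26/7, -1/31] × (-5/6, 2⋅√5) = ∅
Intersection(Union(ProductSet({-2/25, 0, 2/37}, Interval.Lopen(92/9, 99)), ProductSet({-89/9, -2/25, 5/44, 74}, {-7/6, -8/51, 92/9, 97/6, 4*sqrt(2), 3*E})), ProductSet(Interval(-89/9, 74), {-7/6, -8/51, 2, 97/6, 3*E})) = Union(ProductSet({-2/25, 0, 2/37}, {97/6}), ProductSet({-89/9, -2/25, 5/44, 74}, {-7/6, -8/51, 97/6, 3*E}))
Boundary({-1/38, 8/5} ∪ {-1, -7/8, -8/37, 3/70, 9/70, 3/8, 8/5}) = {-1, -7/8, -8/37, -1/38, 3/70, 9/70, 3/8, 8/5}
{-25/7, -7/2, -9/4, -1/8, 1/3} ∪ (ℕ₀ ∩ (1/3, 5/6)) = {-25/7, -7/2, -9/4, -1/8, 1/3}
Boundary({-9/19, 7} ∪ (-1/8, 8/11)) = {-9/19, -1/8, 8/11, 7}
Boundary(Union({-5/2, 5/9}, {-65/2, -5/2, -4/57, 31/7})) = {-65/2, -5/2, -4/57, 5/9, 31/7}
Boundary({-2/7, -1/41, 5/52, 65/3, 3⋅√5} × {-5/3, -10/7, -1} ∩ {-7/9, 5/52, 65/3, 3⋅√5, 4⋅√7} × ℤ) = {5/52, 65/3, 3⋅√5} × {-1}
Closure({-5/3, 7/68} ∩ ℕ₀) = ∅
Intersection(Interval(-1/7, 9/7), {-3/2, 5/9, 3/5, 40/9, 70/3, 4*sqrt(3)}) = {5/9, 3/5}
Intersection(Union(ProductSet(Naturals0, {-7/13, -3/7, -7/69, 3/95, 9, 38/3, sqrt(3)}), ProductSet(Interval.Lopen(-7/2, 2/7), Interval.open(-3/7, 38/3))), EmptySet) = EmptySet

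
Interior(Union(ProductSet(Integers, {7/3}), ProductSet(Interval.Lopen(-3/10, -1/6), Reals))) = Union(ProductSet(Complement(Integers, Union(Complement(Integers, Interval.open(-3/10, -1/6)), {-3/10, -1/6})), {7/3}), ProductSet(Complement(Interval.open(-3/10, -1/6), Complement(Integers, Interval.open(-3/10, -1/6))), Reals), ProductSet(Interval.open(-3/10, -1/6), Union(Interval.open(-oo, 7/3), Interval.open(7/3, oo))))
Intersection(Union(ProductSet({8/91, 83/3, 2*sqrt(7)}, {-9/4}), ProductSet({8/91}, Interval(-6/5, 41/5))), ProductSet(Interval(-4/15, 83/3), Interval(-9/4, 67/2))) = Union(ProductSet({8/91}, Interval(-6/5, 41/5)), ProductSet({8/91, 83/3, 2*sqrt(7)}, {-9/4}))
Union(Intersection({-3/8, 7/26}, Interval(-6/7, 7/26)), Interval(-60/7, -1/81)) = Union({7/26}, Interval(-60/7, -1/81))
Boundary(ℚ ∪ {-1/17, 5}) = ℝ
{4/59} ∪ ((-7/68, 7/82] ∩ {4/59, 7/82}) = {4/59, 7/82}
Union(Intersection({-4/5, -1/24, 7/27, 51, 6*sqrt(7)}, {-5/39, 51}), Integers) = Integers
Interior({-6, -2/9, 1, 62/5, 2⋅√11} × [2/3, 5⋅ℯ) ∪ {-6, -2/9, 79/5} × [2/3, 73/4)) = ∅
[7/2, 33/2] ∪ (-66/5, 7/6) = (-66/5, 7/6) ∪ [7/2, 33/2]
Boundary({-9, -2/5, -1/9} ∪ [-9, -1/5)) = {-9, -1/5, -1/9}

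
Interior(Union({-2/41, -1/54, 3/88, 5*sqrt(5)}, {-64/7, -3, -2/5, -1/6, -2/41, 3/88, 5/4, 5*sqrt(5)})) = EmptySet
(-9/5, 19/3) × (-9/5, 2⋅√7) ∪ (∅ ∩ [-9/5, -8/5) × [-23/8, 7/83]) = (-9/5, 19/3) × (-9/5, 2⋅√7)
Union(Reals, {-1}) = Reals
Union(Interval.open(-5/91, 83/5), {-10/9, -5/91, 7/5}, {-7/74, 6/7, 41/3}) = Union({-10/9, -7/74}, Interval.Ropen(-5/91, 83/5))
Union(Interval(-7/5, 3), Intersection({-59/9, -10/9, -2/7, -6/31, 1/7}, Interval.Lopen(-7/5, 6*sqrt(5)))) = Interval(-7/5, 3)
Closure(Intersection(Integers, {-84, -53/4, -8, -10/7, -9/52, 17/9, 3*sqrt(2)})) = {-84, -8}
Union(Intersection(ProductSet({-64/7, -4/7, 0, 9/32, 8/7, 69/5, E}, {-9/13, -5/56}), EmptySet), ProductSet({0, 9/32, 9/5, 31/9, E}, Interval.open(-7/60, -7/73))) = ProductSet({0, 9/32, 9/5, 31/9, E}, Interval.open(-7/60, -7/73))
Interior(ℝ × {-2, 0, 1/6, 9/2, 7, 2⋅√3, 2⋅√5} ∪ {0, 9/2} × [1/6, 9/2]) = ∅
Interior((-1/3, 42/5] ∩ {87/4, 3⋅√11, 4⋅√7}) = ∅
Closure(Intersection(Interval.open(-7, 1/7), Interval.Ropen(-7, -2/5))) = Interval(-7, -2/5)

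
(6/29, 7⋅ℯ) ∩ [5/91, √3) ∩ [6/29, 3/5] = (6/29, 3/5]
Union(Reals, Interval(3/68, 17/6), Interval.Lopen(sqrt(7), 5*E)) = Interval(-oo, oo)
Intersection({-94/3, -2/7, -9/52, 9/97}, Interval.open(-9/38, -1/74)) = {-9/52}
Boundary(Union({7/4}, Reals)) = EmptySet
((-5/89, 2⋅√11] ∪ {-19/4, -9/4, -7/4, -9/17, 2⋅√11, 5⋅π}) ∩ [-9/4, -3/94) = {-9/4, -7/4, -9/17} ∪ (-5/89, -3/94)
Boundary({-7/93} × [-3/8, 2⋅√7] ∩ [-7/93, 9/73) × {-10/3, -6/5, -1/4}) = {-7/93} × {-1/4}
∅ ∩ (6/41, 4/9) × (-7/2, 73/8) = ∅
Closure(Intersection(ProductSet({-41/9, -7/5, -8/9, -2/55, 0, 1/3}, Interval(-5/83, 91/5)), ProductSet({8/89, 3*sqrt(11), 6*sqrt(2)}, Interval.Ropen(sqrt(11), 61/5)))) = EmptySet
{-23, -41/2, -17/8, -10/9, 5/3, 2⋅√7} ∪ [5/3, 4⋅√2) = {-23, -41/2, -17/8, -10/9} ∪ [5/3, 4⋅√2)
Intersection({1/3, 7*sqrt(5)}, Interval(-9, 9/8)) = {1/3}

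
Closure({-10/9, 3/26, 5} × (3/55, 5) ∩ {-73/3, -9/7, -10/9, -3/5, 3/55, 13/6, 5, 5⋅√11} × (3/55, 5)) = {-10/9, 5} × [3/55, 5]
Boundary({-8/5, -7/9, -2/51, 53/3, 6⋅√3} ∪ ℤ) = ℤ ∪ {-8/5, -7/9, -2/51, 53/3, 6⋅√3}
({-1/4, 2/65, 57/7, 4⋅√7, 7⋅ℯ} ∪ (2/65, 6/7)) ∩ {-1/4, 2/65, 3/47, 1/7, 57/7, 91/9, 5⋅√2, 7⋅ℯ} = {-1/4, 2/65, 3/47, 1/7, 57/7, 7⋅ℯ}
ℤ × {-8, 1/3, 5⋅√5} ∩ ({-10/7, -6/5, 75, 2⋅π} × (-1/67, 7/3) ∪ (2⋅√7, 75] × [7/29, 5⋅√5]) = {6, 7, …, 75} × {1/3, 5⋅√5}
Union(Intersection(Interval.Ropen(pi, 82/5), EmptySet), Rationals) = Rationals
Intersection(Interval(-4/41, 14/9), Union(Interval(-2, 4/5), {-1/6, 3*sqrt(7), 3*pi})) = Interval(-4/41, 4/5)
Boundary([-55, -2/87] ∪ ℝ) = ∅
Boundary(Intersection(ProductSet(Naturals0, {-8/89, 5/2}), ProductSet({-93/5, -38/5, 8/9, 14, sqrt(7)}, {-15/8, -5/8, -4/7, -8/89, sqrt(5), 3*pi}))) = ProductSet({14}, {-8/89})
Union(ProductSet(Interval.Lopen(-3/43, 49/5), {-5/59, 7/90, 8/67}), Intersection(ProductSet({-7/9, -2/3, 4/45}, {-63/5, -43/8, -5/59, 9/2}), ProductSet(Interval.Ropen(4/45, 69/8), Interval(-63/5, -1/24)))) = Union(ProductSet({4/45}, {-63/5, -43/8, -5/59}), ProductSet(Interval.Lopen(-3/43, 49/5), {-5/59, 7/90, 8/67}))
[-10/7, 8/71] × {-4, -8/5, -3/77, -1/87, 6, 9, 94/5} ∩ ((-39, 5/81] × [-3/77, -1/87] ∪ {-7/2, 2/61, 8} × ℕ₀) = ({2/61} × {6, 9}) ∪ ([-10/7, 5/81] × {-3/77, -1/87})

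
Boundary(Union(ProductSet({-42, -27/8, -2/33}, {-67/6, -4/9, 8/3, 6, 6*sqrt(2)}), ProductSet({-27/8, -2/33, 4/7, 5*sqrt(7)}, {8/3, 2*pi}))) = Union(ProductSet({-42, -27/8, -2/33}, {-67/6, -4/9, 8/3, 6, 6*sqrt(2)}), ProductSet({-27/8, -2/33, 4/7, 5*sqrt(7)}, {8/3, 2*pi}))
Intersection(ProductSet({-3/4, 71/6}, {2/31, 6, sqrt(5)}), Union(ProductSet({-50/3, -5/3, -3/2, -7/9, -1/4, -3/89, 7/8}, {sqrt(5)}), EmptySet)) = EmptySet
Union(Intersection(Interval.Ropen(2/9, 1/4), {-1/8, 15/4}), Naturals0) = Naturals0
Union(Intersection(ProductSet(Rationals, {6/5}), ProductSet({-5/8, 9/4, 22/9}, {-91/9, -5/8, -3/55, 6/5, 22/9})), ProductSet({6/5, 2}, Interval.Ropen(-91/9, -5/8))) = Union(ProductSet({6/5, 2}, Interval.Ropen(-91/9, -5/8)), ProductSet({-5/8, 9/4, 22/9}, {6/5}))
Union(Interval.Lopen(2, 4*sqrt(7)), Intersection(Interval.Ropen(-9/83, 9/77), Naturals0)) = Union(Interval.Lopen(2, 4*sqrt(7)), Range(0, 1, 1))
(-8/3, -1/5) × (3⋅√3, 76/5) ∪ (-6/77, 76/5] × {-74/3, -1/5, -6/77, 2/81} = ((-6/77, 76/5] × {-74/3, -1/5, -6/77, 2/81}) ∪ ((-8/3, -1/5) × (3⋅√3, 76/5))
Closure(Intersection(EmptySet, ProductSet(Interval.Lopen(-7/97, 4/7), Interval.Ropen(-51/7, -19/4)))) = EmptySet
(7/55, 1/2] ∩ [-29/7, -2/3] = ∅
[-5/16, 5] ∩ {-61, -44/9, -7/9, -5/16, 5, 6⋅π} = {-5/16, 5}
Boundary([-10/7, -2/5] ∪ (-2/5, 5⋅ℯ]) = {-10/7, 5⋅ℯ}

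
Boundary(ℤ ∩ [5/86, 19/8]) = {1, 2}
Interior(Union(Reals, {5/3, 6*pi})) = Reals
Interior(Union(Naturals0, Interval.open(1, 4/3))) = Union(Complement(Interval.Ropen(1, 4/3), Complement(Naturals0, Interval.open(1, 4/3))), Complement(Naturals0, Union(Complement(Naturals0, Interval.open(1, 4/3)), {4/3})), Complement(Range(1, 2, 1), Complement(Naturals0, Interval.open(1, 4/3))), Complement(Range(1, 2, 1), Union(Complement(Naturals0, Interval.open(1, 4/3)), {4/3})))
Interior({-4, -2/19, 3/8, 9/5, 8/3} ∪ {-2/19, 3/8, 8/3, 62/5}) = ∅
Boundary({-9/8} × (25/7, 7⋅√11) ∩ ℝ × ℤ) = {-9/8} × {4, 5, …, 23}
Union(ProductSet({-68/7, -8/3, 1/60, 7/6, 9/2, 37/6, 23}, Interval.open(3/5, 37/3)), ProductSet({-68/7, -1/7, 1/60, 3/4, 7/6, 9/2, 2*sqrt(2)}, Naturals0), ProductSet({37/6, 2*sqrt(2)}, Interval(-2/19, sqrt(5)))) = Union(ProductSet({37/6, 2*sqrt(2)}, Interval(-2/19, sqrt(5))), ProductSet({-68/7, -8/3, 1/60, 7/6, 9/2, 37/6, 23}, Interval.open(3/5, 37/3)), ProductSet({-68/7, -1/7, 1/60, 3/4, 7/6, 9/2, 2*sqrt(2)}, Naturals0))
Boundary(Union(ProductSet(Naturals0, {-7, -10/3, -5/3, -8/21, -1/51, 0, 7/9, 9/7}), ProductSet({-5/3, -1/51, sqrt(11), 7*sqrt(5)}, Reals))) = Union(ProductSet({-5/3, -1/51, sqrt(11), 7*sqrt(5)}, Reals), ProductSet(Naturals0, {-7, -10/3, -5/3, -8/21, -1/51, 0, 7/9, 9/7}))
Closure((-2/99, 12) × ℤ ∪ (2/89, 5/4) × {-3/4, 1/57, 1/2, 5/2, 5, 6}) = ([-2/99, 12] × ℤ) ∪ ([2/89, 5/4] × {-3/4, 1/57, 1/2, 5/2, 5, 6})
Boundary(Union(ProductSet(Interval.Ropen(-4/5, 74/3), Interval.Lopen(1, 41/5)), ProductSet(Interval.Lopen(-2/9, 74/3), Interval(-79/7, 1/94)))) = Union(ProductSet({-4/5, 74/3}, Interval(1, 41/5)), ProductSet({-2/9, 74/3}, Interval(-79/7, 1/94)), ProductSet(Interval(-4/5, 74/3), {1, 41/5}), ProductSet(Interval(-2/9, 74/3), {-79/7, 1/94}))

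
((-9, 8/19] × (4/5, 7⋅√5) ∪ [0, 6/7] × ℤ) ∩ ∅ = ∅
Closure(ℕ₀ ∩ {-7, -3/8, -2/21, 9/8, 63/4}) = ∅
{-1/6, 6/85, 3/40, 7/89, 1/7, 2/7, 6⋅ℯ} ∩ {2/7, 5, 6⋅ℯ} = {2/7, 6⋅ℯ}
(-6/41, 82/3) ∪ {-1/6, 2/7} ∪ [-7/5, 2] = [-7/5, 82/3)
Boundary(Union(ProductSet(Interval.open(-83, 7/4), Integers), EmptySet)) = ProductSet(Interval(-83, 7/4), Integers)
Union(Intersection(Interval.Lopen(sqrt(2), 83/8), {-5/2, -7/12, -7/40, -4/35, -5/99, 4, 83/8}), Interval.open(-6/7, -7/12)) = Union({4, 83/8}, Interval.open(-6/7, -7/12))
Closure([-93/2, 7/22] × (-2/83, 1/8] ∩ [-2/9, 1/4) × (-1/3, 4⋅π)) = ({-2/9, 1/4} × [-2/83, 1/8]) ∪ ([-2/9, 1/4] × {-2/83, 1/8}) ∪ ([-2/9, 1/4) × (-2/83, 1/8])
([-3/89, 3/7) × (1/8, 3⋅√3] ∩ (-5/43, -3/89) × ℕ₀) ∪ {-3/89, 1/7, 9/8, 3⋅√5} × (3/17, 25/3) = {-3/89, 1/7, 9/8, 3⋅√5} × (3/17, 25/3)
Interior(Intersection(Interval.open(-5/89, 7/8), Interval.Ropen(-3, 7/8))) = Interval.open(-5/89, 7/8)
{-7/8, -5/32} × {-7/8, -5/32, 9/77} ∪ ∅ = {-7/8, -5/32} × {-7/8, -5/32, 9/77}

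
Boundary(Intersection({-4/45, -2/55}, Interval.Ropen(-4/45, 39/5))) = {-4/45, -2/55}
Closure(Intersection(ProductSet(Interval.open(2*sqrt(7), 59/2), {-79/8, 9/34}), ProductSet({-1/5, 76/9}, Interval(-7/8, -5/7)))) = EmptySet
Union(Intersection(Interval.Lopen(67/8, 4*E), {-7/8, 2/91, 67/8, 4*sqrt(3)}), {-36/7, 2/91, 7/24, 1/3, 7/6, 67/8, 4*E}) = {-36/7, 2/91, 7/24, 1/3, 7/6, 67/8, 4*E}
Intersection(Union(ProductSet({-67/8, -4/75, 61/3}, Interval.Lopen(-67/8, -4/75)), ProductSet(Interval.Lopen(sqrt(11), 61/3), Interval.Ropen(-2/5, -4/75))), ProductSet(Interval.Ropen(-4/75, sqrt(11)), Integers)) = ProductSet({-4/75}, Range(-8, 0, 1))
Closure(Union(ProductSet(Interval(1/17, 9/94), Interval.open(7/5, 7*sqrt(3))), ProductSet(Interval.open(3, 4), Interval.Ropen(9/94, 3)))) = Union(ProductSet({3, 4}, Interval(9/94, 3)), ProductSet(Interval(1/17, 9/94), Interval(7/5, 7*sqrt(3))), ProductSet(Interval(3, 4), {9/94, 3}), ProductSet(Interval.open(3, 4), Interval.Ropen(9/94, 3)))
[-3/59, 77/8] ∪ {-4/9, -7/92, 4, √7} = {-4/9, -7/92} ∪ [-3/59, 77/8]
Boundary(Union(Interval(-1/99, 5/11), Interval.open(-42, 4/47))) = {-42, 5/11}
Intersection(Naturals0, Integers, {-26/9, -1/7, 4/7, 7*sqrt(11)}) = EmptySet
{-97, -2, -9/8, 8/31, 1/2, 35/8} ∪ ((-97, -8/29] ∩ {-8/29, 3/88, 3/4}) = {-97, -2, -9/8, -8/29, 8/31, 1/2, 35/8}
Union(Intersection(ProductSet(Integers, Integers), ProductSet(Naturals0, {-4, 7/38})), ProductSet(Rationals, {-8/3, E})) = Union(ProductSet(Naturals0, {-4}), ProductSet(Rationals, {-8/3, E}))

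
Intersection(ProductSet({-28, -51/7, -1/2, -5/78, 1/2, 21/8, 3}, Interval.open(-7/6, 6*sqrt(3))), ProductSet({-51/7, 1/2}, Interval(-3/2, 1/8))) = ProductSet({-51/7, 1/2}, Interval.Lopen(-7/6, 1/8))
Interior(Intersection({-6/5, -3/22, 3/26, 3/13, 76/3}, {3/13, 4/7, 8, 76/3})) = EmptySet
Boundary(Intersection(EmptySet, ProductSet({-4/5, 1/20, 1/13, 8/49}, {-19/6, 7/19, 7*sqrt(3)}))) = EmptySet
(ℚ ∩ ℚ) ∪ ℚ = ℚ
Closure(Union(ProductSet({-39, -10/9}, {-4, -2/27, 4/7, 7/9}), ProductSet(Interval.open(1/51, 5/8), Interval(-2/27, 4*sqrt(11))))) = Union(ProductSet({-39, -10/9}, {-4, -2/27, 4/7, 7/9}), ProductSet(Interval(1/51, 5/8), Interval(-2/27, 4*sqrt(11))))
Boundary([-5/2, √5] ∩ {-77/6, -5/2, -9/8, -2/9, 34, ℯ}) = {-5/2, -9/8, -2/9}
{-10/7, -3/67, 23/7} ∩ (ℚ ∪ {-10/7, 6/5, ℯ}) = {-10/7, -3/67, 23/7}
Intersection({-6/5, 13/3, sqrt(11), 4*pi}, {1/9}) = EmptySet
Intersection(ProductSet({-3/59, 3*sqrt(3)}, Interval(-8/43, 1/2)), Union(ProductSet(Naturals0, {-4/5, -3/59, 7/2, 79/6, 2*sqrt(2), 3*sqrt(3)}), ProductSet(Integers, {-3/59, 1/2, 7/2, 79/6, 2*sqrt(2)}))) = EmptySet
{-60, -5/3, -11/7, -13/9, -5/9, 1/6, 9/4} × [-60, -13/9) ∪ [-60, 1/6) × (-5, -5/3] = ([-60, 1/6) × (-5, -5/3]) ∪ ({-60, -5/3, -11/7, -13/9, -5/9, 1/6, 9/4} × [-60, -13/9))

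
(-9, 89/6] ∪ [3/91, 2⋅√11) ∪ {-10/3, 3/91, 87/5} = (-9, 89/6] ∪ {87/5}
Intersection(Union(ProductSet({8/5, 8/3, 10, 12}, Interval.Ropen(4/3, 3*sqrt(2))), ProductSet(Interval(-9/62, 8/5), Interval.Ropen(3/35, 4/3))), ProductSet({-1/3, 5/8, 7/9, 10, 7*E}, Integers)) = Union(ProductSet({10}, Range(2, 5, 1)), ProductSet({5/8, 7/9}, Range(1, 2, 1)))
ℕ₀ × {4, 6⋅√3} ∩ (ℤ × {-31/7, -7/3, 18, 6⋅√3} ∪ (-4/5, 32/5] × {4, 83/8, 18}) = ({0, 1, …, 6} × {4}) ∪ (ℕ₀ × {6⋅√3})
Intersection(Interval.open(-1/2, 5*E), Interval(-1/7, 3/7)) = Interval(-1/7, 3/7)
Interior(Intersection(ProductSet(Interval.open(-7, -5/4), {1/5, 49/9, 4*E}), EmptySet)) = EmptySet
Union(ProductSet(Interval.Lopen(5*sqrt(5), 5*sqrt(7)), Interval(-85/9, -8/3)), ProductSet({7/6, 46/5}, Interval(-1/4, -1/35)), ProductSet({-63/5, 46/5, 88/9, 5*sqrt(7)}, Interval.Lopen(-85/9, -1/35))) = Union(ProductSet({7/6, 46/5}, Interval(-1/4, -1/35)), ProductSet({-63/5, 46/5, 88/9, 5*sqrt(7)}, Interval.Lopen(-85/9, -1/35)), ProductSet(Interval.Lopen(5*sqrt(5), 5*sqrt(7)), Interval(-85/9, -8/3)))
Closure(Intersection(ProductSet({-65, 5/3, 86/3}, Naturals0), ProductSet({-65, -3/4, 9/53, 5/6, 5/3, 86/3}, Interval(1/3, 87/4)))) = ProductSet({-65, 5/3, 86/3}, Range(1, 22, 1))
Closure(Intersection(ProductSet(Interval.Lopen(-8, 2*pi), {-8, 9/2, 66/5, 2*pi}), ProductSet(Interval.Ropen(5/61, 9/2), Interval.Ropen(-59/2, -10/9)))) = ProductSet(Interval(5/61, 9/2), {-8})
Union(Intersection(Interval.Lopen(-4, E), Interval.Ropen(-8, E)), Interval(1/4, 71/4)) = Interval.Lopen(-4, 71/4)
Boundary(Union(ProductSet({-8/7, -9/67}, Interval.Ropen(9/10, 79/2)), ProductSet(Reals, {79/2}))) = Union(ProductSet({-8/7, -9/67}, Interval(9/10, 79/2)), ProductSet(Reals, {79/2}))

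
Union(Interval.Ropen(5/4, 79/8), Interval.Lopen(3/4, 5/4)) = Interval.open(3/4, 79/8)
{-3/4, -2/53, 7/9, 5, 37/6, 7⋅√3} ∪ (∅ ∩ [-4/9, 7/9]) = {-3/4, -2/53, 7/9, 5, 37/6, 7⋅√3}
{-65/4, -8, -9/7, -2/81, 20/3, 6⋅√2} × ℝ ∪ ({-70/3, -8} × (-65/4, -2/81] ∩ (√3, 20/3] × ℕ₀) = {-65/4, -8, -9/7, -2/81, 20/3, 6⋅√2} × ℝ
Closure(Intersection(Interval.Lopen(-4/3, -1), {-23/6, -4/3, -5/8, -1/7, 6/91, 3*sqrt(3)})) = EmptySet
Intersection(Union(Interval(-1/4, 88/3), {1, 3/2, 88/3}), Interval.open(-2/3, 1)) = Interval.Ropen(-1/4, 1)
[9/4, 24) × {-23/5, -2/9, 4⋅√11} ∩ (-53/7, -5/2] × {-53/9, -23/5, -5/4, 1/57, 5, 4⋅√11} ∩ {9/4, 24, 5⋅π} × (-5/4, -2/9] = ∅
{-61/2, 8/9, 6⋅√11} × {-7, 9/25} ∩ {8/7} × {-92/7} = ∅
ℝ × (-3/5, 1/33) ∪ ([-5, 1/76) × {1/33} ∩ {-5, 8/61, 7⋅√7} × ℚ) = ({-5} × {1/33}) ∪ (ℝ × (-3/5, 1/33))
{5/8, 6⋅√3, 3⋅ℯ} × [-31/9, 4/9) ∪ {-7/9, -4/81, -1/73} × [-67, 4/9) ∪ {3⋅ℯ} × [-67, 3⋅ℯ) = ({-7/9, -4/81, -1/73} × [-67, 4/9)) ∪ ({3⋅ℯ} × [-67, 3⋅ℯ)) ∪ ({5/8, 6⋅√3, 3⋅ℯ} × [-31/9, 4/9))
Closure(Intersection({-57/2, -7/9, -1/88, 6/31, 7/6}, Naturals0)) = EmptySet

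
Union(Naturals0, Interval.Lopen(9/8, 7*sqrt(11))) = Union(Interval.Lopen(9/8, 7*sqrt(11)), Naturals0)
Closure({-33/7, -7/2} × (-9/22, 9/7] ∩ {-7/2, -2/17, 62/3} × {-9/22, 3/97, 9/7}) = {-7/2} × {3/97, 9/7}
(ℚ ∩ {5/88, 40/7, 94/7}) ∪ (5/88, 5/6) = [5/88, 5/6) ∪ {40/7, 94/7}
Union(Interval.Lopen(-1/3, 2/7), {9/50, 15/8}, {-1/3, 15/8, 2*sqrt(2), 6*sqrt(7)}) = Union({15/8, 2*sqrt(2), 6*sqrt(7)}, Interval(-1/3, 2/7))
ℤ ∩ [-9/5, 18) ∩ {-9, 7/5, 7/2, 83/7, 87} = ∅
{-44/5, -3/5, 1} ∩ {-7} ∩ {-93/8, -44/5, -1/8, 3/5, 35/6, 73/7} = ∅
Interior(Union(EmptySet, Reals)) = Reals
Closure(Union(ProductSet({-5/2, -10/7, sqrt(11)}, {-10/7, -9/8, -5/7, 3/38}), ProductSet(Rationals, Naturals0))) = Union(ProductSet({-5/2, -10/7, sqrt(11)}, {-10/7, -9/8, -5/7, 3/38}), ProductSet(Reals, Naturals0))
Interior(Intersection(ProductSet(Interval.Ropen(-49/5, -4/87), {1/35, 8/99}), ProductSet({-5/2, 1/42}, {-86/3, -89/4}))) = EmptySet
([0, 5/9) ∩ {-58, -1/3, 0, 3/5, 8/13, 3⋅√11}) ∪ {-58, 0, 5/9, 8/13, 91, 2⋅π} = {-58, 0, 5/9, 8/13, 91, 2⋅π}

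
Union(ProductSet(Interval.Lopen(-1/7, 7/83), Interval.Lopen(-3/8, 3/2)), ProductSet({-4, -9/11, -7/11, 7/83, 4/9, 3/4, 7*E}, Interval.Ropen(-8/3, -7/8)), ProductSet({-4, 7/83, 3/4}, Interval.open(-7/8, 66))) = Union(ProductSet({-4, 7/83, 3/4}, Interval.open(-7/8, 66)), ProductSet({-4, -9/11, -7/11, 7/83, 4/9, 3/4, 7*E}, Interval.Ropen(-8/3, -7/8)), ProductSet(Interval.Lopen(-1/7, 7/83), Interval.Lopen(-3/8, 3/2)))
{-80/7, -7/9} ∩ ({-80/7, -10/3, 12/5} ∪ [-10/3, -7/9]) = {-80/7, -7/9}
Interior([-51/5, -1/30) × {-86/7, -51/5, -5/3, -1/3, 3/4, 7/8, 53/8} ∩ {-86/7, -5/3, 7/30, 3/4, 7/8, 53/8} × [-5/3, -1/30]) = ∅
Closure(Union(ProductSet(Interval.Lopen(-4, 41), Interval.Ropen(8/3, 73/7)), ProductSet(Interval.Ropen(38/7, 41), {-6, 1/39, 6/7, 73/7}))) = Union(ProductSet({-4, 41}, Interval(8/3, 73/7)), ProductSet(Interval(-4, 41), {8/3, 73/7}), ProductSet(Interval.Lopen(-4, 41), Interval.Ropen(8/3, 73/7)), ProductSet(Interval(38/7, 41), {-6, 1/39, 6/7, 73/7}))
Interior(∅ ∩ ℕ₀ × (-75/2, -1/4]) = ∅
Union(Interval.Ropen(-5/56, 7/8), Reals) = Interval(-oo, oo)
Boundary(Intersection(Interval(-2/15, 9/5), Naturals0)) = Range(0, 2, 1)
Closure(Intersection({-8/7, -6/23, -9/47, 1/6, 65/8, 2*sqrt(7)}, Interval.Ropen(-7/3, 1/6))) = {-8/7, -6/23, -9/47}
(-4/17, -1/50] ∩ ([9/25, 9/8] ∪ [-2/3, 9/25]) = (-4/17, -1/50]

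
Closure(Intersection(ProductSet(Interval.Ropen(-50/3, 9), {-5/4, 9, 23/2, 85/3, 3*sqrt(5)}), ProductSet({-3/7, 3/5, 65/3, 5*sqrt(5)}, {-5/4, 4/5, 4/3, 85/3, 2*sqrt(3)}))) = ProductSet({-3/7, 3/5}, {-5/4, 85/3})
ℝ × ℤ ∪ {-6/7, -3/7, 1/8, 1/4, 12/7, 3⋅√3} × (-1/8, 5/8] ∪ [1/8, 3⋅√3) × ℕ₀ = (ℝ × ℤ) ∪ ({-6/7, -3/7, 1/8, 1/4, 12/7, 3⋅√3} × (-1/8, 5/8])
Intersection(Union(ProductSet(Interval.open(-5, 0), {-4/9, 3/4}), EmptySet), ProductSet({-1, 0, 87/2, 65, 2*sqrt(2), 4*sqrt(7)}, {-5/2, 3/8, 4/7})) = EmptySet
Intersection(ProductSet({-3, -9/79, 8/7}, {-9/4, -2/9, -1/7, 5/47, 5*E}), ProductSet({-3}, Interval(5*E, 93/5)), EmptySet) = EmptySet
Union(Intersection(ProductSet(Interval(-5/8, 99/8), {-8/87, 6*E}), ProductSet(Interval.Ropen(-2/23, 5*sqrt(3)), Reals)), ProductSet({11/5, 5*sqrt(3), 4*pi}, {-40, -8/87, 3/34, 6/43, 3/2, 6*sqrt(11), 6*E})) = Union(ProductSet({11/5, 5*sqrt(3), 4*pi}, {-40, -8/87, 3/34, 6/43, 3/2, 6*sqrt(11), 6*E}), ProductSet(Interval.Ropen(-2/23, 5*sqrt(3)), {-8/87, 6*E}))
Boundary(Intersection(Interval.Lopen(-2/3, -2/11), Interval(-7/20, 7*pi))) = {-7/20, -2/11}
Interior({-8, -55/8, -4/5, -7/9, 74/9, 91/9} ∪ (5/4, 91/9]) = (5/4, 91/9)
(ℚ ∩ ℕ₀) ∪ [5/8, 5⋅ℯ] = ℕ₀ ∪ [5/8, 5⋅ℯ]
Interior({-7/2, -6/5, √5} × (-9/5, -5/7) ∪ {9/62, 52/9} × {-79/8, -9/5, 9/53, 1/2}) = ∅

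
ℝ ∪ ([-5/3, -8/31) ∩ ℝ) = (-∞, ∞)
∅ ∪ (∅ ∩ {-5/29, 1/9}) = ∅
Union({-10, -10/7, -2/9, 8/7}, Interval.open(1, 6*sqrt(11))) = Union({-10, -10/7, -2/9}, Interval.open(1, 6*sqrt(11)))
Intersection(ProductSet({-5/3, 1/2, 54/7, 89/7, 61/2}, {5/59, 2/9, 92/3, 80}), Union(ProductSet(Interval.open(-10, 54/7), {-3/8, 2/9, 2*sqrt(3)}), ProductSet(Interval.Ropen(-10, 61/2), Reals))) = ProductSet({-5/3, 1/2, 54/7, 89/7}, {5/59, 2/9, 92/3, 80})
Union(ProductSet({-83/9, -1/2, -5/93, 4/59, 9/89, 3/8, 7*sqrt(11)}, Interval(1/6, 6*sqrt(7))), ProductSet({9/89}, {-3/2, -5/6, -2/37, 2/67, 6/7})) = Union(ProductSet({9/89}, {-3/2, -5/6, -2/37, 2/67, 6/7}), ProductSet({-83/9, -1/2, -5/93, 4/59, 9/89, 3/8, 7*sqrt(11)}, Interval(1/6, 6*sqrt(7))))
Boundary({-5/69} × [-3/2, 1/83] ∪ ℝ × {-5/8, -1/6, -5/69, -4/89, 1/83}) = ({-5/69} × [-3/2, 1/83]) ∪ (ℝ × {-5/8, -1/6, -5/69, -4/89, 1/83})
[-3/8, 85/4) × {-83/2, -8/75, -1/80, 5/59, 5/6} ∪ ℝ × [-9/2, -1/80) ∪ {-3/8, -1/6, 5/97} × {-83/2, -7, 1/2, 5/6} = (ℝ × [-9/2, -1/80)) ∪ ({-3/8, -1/6, 5/97} × {-83/2, -7, 1/2, 5/6}) ∪ ([-3/8, 85/4) × {-83/2, -8/75, -1/80, 5/59, 5/6})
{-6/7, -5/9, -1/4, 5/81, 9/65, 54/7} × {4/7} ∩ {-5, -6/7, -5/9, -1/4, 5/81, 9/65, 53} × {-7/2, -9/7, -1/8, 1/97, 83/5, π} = ∅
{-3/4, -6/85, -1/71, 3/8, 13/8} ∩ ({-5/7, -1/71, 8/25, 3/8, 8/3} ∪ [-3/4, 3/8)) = {-3/4, -6/85, -1/71, 3/8}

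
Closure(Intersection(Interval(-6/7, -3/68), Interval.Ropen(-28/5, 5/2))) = Interval(-6/7, -3/68)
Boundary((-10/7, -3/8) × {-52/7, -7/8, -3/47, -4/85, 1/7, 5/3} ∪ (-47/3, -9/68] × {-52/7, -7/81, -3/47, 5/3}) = ([-47/3, -9/68] × {-52/7, -7/81, -3/47, 5/3}) ∪ ([-10/7, -3/8] × {-52/7, -7/8, -3/47, -4/85, 1/7, 5/3})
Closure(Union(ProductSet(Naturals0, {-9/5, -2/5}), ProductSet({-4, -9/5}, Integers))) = Union(ProductSet({-4, -9/5}, Integers), ProductSet(Naturals0, {-9/5, -2/5}))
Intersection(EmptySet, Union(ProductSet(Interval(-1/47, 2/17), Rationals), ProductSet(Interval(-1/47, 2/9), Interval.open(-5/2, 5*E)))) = EmptySet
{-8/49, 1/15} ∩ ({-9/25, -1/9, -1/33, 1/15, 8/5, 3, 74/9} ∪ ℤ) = {1/15}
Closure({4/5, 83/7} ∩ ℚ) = {4/5, 83/7}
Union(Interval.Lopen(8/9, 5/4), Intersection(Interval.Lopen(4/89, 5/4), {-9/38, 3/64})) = Union({3/64}, Interval.Lopen(8/9, 5/4))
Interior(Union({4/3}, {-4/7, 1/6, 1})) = EmptySet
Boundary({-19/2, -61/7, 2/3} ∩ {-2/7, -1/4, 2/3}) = {2/3}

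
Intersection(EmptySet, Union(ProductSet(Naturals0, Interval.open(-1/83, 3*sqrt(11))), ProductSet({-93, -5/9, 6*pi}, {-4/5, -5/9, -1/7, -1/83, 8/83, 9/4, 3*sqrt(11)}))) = EmptySet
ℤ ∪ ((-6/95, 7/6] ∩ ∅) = ℤ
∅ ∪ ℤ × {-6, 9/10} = ℤ × {-6, 9/10}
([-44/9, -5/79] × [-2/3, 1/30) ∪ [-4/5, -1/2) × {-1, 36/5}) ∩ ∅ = ∅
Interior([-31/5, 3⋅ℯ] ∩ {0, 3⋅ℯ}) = ∅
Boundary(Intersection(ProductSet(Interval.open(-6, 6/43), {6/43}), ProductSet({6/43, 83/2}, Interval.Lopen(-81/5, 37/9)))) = EmptySet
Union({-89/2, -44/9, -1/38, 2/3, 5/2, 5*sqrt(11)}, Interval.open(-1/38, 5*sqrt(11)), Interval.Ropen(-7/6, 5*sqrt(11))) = Union({-89/2, -44/9}, Interval(-7/6, 5*sqrt(11)))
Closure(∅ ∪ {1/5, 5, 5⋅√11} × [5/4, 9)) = {1/5, 5, 5⋅√11} × [5/4, 9]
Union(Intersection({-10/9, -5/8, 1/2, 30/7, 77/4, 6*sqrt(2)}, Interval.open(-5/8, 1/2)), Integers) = Integers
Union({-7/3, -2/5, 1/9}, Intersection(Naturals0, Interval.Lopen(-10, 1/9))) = Union({-7/3, -2/5, 1/9}, Range(0, 1, 1))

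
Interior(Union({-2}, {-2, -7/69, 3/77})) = EmptySet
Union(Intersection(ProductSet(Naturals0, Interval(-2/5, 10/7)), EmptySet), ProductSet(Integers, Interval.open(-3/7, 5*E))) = ProductSet(Integers, Interval.open(-3/7, 5*E))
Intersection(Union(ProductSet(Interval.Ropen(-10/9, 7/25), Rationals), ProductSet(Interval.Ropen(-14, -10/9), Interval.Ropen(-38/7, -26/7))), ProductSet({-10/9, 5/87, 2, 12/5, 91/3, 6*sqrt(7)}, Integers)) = ProductSet({-10/9, 5/87}, Integers)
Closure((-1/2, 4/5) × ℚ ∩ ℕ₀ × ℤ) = {0} × ℤ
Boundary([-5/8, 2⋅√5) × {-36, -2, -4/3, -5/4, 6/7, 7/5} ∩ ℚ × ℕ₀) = ∅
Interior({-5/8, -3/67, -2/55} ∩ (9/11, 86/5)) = ∅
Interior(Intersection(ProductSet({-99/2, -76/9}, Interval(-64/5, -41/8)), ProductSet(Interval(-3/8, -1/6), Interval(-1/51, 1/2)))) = EmptySet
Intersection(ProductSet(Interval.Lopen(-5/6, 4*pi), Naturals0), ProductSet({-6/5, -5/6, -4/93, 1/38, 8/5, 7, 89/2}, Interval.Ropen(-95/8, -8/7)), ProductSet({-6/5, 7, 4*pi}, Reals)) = EmptySet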